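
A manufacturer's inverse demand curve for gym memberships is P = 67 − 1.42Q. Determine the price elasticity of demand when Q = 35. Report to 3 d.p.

-0.348

At Q = 35, P = 67 − 1.42(35) = 17.30.
dP/dQ = −1.42, so dQ/dP = 1/(−1.42) = -0.704.
ε = (dQ/dP)(P/Q) = (-0.704)(17.30/35).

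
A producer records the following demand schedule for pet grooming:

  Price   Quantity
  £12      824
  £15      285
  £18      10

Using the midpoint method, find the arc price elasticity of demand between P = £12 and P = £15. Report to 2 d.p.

-4.37

At P = 12, Q = 824; at P = 15, Q = 285.
ΔQ = -539, ΔP = 3. Midpoints: P̄ = 13.50, Q̄ = 554.5.
ε = (ΔQ/ΔP)(P̄/Q̄) = (-539/3)(13.50/554.5).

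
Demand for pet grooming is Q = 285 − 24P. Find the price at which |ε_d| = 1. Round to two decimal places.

For linear demand Q = a − bP, ε = −bP/(a − bP). |ε| = 1 when bP = a − bP, i.e. P = a/(2b).
P = 285/(2·24) = 285/48 = 5.9375.

5.94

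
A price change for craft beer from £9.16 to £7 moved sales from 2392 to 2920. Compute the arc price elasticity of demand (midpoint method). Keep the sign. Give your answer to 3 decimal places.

-0.744

ΔQ = 2920 − 2392 = 528; ΔP = 7 − 9.16 = -2.16.
Midpoints: P̄ = 8.08, Q̄ = 2656.0.
ε = (ΔQ/ΔP)(P̄/Q̄) = (528/-2.16)(8.08/2656.0).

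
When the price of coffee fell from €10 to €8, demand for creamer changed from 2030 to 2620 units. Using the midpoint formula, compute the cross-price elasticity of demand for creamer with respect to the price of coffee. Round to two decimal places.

-1.14

ΔQ_x = 2620 − 2030 = 590; ΔP_y = 8 − 10 = -2.
Midpoints: P̄_y = 9.00, Q̄_x = 2325.0.
ε_xy = (ΔQ_x/ΔP_y)(P̄_y/Q̄_x) = (590/-2)(9.00/2325.0).
ε_xy < 0, so the goods are complements.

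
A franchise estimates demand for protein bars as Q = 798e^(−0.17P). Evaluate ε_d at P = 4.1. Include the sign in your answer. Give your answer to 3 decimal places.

-0.697

At P = 4.1, Q = 397.466.
dQ/dP = −0.17·798e^(−0.17P) = −0.17Q = -67.569.
ε = (dQ/dP)(P/Q) = (-67.569)(4.1/397.466).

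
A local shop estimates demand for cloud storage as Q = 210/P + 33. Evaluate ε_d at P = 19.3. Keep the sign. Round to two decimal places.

At P = 19.3, Q = 43.881.
dQ/dP = −210/P² = -0.564.
ε = (dQ/dP)(P/Q) = (-0.564)(19.3/43.881).

-0.25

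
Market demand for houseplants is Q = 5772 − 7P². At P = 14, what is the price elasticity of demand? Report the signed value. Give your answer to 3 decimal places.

-0.624

At P = 14, Q = 4400.
dQ/dP = −14P = -196.
ε = (dQ/dP)(P/Q) = (-196)(14/4400).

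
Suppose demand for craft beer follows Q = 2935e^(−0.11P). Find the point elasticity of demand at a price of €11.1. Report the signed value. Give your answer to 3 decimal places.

-1.221

At P = 11.1, Q = 865.634.
dQ/dP = −0.11·2935e^(−0.11P) = −0.11Q = -95.220.
ε = (dQ/dP)(P/Q) = (-95.220)(11.1/865.634).
|ε| > 1, so demand is elastic at this price.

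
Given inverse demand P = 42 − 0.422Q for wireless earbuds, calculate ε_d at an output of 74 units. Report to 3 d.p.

-0.345

At Q = 74, P = 42 − 0.422(74) = 10.77.
dP/dQ = −0.422, so dQ/dP = 1/(−0.422) = -2.370.
ε = (dQ/dP)(P/Q) = (-2.370)(10.77/74).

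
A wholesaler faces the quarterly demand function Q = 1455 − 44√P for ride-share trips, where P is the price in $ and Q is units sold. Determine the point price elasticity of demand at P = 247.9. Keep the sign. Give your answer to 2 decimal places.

At P = 247.9, Q = 762.227.
dQ/dP = −44/(2√P) = -1.397.
ε = (dQ/dP)(P/Q) = (-1.397)(247.9/762.227).

-0.45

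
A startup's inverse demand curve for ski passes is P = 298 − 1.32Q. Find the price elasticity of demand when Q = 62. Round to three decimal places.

At Q = 62, P = 298 − 1.32(62) = 216.16.
dP/dQ = −1.32, so dQ/dP = 1/(−1.32) = -0.758.
ε = (dQ/dP)(P/Q) = (-0.758)(216.16/62).

-2.641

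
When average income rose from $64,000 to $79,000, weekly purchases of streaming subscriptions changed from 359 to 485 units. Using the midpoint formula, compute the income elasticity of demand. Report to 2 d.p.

1.42

ΔQ = 126, ΔI = 15000. Midpoints: Ī = 71,500, Q̄ = 422.0.
ε_I = (ΔQ/ΔI)(Ī/Q̄) = (126/15000)(71500/422.0).
ε_I > 0, so the good is normal.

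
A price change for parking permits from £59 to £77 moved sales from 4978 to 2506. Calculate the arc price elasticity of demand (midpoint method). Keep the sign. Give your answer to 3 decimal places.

-2.496

ΔQ = 2506 − 4978 = -2472; ΔP = 77 − 59 = 18.
Midpoints: P̄ = 68.00, Q̄ = 3742.0.
ε = (ΔQ/ΔP)(P̄/Q̄) = (-2472/18)(68.00/3742.0).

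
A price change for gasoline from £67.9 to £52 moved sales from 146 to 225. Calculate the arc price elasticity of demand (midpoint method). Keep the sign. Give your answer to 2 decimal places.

ΔQ = 225 − 146 = 79; ΔP = 52 − 67.9 = -15.9.
Midpoints: P̄ = 59.95, Q̄ = 185.5.
ε = (ΔQ/ΔP)(P̄/Q̄) = (79/-15.9)(59.95/185.5).

-1.61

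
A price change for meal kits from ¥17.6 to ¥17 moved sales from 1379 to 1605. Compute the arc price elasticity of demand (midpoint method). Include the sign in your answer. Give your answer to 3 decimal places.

ΔQ = 1605 − 1379 = 226; ΔP = 17 − 17.6 = -0.6.
Midpoints: P̄ = 17.30, Q̄ = 1492.0.
ε = (ΔQ/ΔP)(P̄/Q̄) = (226/-0.6)(17.30/1492.0).

-4.368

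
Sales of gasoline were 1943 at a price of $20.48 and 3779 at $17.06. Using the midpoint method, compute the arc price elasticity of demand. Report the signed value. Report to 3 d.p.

-3.522

ΔQ = 3779 − 1943 = 1836; ΔP = 17.06 − 20.48 = -3.42.
Midpoints: P̄ = 18.77, Q̄ = 2861.0.
ε = (ΔQ/ΔP)(P̄/Q̄) = (1836/-3.42)(18.77/2861.0).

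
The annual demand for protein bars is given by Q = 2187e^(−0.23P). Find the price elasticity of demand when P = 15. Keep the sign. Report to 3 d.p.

At P = 15, Q = 69.428.
dQ/dP = −0.23·2187e^(−0.23P) = −0.23Q = -15.968.
ε = (dQ/dP)(P/Q) = (-15.968)(15/69.428).
|ε| > 1, so demand is elastic at this price.

-3.450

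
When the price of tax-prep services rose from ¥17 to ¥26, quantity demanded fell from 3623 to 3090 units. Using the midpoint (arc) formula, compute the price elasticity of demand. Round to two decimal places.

ΔQ = 3090 − 3623 = -533; ΔP = 26 − 17 = 9.
Midpoints: P̄ = 21.50, Q̄ = 3356.5.
ε = (ΔQ/ΔP)(P̄/Q̄) = (-533/9)(21.50/3356.5).

-0.38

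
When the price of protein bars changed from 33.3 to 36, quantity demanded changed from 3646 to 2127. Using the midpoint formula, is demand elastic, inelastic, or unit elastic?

elastic

Arc ε ≈ -6.753.
|ε| = 6.75 > 1.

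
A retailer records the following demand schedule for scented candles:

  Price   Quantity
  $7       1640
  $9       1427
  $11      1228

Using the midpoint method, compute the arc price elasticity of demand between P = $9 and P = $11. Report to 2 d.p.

At P = 9, Q = 1427; at P = 11, Q = 1228.
ΔQ = -199, ΔP = 2. Midpoints: P̄ = 10.00, Q̄ = 1327.5.
ε = (ΔQ/ΔP)(P̄/Q̄) = (-199/2)(10.00/1327.5).

-0.75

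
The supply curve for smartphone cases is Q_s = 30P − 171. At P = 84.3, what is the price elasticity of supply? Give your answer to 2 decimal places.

1.07

At P = 84.3, Q_s = 2358.
dQ_s/dP = 30.
ε_s = (dQ_s/dP)(P/Q_s) = (30)(84.3/2358).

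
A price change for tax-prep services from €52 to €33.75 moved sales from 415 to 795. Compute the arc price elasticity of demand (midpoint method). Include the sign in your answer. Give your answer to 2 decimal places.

ΔQ = 795 − 415 = 380; ΔP = 33.75 − 52 = -18.25.
Midpoints: P̄ = 42.88, Q̄ = 605.0.
ε = (ΔQ/ΔP)(P̄/Q̄) = (380/-18.25)(42.88/605.0).

-1.48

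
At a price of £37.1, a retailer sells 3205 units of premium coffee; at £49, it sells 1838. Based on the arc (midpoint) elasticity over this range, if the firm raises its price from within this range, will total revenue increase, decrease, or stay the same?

Arc ε = (-1367/11.9)(43.05/2521.5) ≈ -1.961.
|ε| = 1.96 > 1, so demand is elastic. A price rise therefore reduces total revenue.

decrease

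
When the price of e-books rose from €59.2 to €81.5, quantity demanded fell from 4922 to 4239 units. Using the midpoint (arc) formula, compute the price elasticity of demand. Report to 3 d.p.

-0.470

ΔQ = 4239 − 4922 = -683; ΔP = 81.5 − 59.2 = 22.3.
Midpoints: P̄ = 70.35, Q̄ = 4580.5.
ε = (ΔQ/ΔP)(P̄/Q̄) = (-683/22.3)(70.35/4580.5).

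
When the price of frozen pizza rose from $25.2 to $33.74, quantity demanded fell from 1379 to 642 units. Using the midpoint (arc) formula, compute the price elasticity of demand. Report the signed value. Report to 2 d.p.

-2.52

ΔQ = 642 − 1379 = -737; ΔP = 33.74 − 25.2 = 8.54.
Midpoints: P̄ = 29.47, Q̄ = 1010.5.
ε = (ΔQ/ΔP)(P̄/Q̄) = (-737/8.54)(29.47/1010.5).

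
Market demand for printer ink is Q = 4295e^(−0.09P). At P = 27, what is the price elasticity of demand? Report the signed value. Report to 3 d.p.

At P = 27, Q = 378.118.
dQ/dP = −0.09·4295e^(−0.09P) = −0.09Q = -34.031.
ε = (dQ/dP)(P/Q) = (-34.031)(27/378.118).

-2.430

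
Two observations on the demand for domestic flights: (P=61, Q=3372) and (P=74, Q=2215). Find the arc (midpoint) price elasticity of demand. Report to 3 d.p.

-2.151

ΔQ = 2215 − 3372 = -1157; ΔP = 74 − 61 = 13.
Midpoints: P̄ = 67.50, Q̄ = 2793.5.
ε = (ΔQ/ΔP)(P̄/Q̄) = (-1157/13)(67.50/2793.5).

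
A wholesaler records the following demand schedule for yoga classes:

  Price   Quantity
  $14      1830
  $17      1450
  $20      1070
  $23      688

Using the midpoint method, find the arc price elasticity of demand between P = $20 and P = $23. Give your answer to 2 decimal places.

-3.11

At P = 20, Q = 1070; at P = 23, Q = 688.
ΔQ = -382, ΔP = 3. Midpoints: P̄ = 21.50, Q̄ = 879.0.
ε = (ΔQ/ΔP)(P̄/Q̄) = (-382/3)(21.50/879.0).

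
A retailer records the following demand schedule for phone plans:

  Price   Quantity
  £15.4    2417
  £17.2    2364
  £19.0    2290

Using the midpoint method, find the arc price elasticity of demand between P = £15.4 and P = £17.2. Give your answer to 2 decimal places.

-0.20

At P = 15.4, Q = 2417; at P = 17.2, Q = 2364.
ΔQ = -53, ΔP = 1.8. Midpoints: P̄ = 16.30, Q̄ = 2390.5.
ε = (ΔQ/ΔP)(P̄/Q̄) = (-53/1.8)(16.30/2390.5).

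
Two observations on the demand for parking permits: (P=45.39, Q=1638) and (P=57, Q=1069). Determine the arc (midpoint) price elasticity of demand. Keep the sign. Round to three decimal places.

ΔQ = 1069 − 1638 = -569; ΔP = 57 − 45.39 = 11.61.
Midpoints: P̄ = 51.20, Q̄ = 1353.5.
ε = (ΔQ/ΔP)(P̄/Q̄) = (-569/11.61)(51.20/1353.5).

-1.854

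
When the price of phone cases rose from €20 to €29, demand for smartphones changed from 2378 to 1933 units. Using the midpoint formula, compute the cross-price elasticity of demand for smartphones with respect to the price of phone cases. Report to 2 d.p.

ΔQ_x = 1933 − 2378 = -445; ΔP_y = 29 − 20 = 9.
Midpoints: P̄_y = 24.50, Q̄_x = 2155.5.
ε_xy = (ΔQ_x/ΔP_y)(P̄_y/Q̄_x) = (-445/9)(24.50/2155.5).

-0.56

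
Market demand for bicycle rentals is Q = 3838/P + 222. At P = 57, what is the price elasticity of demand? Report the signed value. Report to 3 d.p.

-0.233

At P = 57, Q = 289.333.
dQ/dP = −3838/P² = -1.181.
ε = (dQ/dP)(P/Q) = (-1.181)(57/289.333).
|ε| < 1, so demand is inelastic at this price.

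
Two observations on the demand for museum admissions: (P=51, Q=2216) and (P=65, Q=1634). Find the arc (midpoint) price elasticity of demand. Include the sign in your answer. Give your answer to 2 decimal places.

-1.25

ΔQ = 1634 − 2216 = -582; ΔP = 65 − 51 = 14.
Midpoints: P̄ = 58.00, Q̄ = 1925.0.
ε = (ΔQ/ΔP)(P̄/Q̄) = (-582/14)(58.00/1925.0).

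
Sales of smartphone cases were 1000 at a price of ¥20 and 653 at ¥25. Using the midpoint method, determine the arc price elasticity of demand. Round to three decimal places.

ΔQ = 653 − 1000 = -347; ΔP = 25 − 20 = 5.
Midpoints: P̄ = 22.50, Q̄ = 826.5.
ε = (ΔQ/ΔP)(P̄/Q̄) = (-347/5)(22.50/826.5).

-1.889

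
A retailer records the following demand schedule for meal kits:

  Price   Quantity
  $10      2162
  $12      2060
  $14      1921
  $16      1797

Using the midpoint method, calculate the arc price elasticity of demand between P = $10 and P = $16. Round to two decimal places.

-0.40

At P = 10, Q = 2162; at P = 16, Q = 1797.
ΔQ = -365, ΔP = 6. Midpoints: P̄ = 13.00, Q̄ = 1979.5.
ε = (ΔQ/ΔP)(P̄/Q̄) = (-365/6)(13.00/1979.5).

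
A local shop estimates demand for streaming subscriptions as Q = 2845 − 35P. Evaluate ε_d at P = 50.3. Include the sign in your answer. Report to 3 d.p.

-1.623

At P = 50.3, Q = 1084.500.
dQ/dP = −35.
ε = (dQ/dP)(P/Q) = (-35)(50.3/1084.500).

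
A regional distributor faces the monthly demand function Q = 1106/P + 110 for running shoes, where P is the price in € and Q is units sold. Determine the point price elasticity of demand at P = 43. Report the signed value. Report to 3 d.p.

At P = 43, Q = 135.721.
dQ/dP = −1106/P² = -0.598.
ε = (dQ/dP)(P/Q) = (-0.598)(43/135.721).

-0.190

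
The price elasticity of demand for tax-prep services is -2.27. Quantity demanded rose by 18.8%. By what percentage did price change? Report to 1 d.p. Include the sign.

%ΔP ≈ %ΔQ / ε = (18.8%)/(-2.27) = -8.28%.

-8.3%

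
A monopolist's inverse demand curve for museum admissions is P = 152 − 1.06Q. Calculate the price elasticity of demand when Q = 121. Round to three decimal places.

At Q = 121, P = 152 − 1.06(121) = 23.74.
dP/dQ = −1.06, so dQ/dP = 1/(−1.06) = -0.943.
ε = (dQ/dP)(P/Q) = (-0.943)(23.74/121).

-0.185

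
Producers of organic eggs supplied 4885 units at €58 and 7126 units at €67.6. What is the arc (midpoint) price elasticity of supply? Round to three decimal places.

2.441

ΔQ = 7126 − 4885 = 2241; ΔP = 67.6 − 58 = 9.6.
Midpoints: P̄ = 62.80, Q̄ = 6005.5.
ε_s = (ΔQ/ΔP)(P̄/Q̄) = (2241/9.6)(62.80/6005.5).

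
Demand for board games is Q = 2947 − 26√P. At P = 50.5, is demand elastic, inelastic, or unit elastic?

inelastic

Q = 2762.235, dQ/dP = -1.829.
ε = (dQ/dP)(P/Q) ≈ -0.033.
|ε| = 0.03 < 1.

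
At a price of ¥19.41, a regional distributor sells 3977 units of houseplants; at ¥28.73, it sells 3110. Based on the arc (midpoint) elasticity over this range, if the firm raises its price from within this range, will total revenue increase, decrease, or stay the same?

Arc ε = (-867/9.32)(24.07/3543.5) ≈ -0.632.
|ε| = 0.63 < 1, so demand is inelastic. A price rise therefore raises total revenue.

increase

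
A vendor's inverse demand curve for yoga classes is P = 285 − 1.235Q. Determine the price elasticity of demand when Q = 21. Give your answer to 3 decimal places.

At Q = 21, P = 285 − 1.235(21) = 259.06.
dP/dQ = −1.235, so dQ/dP = 1/(−1.235) = -0.810.
ε = (dQ/dP)(P/Q) = (-0.810)(259.06/21).

-9.989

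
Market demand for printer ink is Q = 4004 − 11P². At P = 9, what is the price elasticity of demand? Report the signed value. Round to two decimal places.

At P = 9, Q = 3113.
dQ/dP = −22P = -198.
ε = (dQ/dP)(P/Q) = (-198)(9/3113).
|ε| < 1, so demand is inelastic at this price.

-0.57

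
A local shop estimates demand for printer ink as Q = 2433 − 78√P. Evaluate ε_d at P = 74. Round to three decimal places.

At P = 74, Q = 1762.019.
dQ/dP = −78/(2√P) = -4.534.
ε = (dQ/dP)(P/Q) = (-4.534)(74/1762.019).
|ε| < 1, so demand is inelastic at this price.

-0.190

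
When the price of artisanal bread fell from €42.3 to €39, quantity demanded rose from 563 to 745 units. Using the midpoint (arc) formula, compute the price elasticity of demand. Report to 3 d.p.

ΔQ = 745 − 563 = 182; ΔP = 39 − 42.3 = -3.3.
Midpoints: P̄ = 40.65, Q̄ = 654.0.
ε = (ΔQ/ΔP)(P̄/Q̄) = (182/-3.3)(40.65/654.0).

-3.428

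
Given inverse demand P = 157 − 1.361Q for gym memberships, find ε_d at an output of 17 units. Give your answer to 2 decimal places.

At Q = 17, P = 157 − 1.361(17) = 133.86.
dP/dQ = −1.361, so dQ/dP = 1/(−1.361) = -0.735.
ε = (dQ/dP)(P/Q) = (-0.735)(133.86/17).

-5.79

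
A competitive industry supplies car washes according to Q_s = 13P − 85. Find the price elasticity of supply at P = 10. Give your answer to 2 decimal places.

At P = 10, Q_s = 45.
dQ_s/dP = 13.
ε_s = (dQ_s/dP)(P/Q_s) = (13)(10/45).

2.89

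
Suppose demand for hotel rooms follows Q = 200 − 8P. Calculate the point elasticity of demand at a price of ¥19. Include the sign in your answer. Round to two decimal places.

At P = 19, Q = 48.
dQ/dP = −8.
ε = (dQ/dP)(P/Q) = (-8)(19/48).

-3.17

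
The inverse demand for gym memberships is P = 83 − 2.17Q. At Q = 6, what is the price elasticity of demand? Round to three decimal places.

-5.375

At Q = 6, P = 83 − 2.17(6) = 69.98.
dP/dQ = −2.17, so dQ/dP = 1/(−2.17) = -0.461.
ε = (dQ/dP)(P/Q) = (-0.461)(69.98/6).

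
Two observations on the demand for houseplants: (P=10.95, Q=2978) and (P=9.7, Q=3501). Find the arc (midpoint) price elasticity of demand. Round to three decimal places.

-1.334

ΔQ = 3501 − 2978 = 523; ΔP = 9.7 − 10.95 = -1.25.
Midpoints: P̄ = 10.32, Q̄ = 3239.5.
ε = (ΔQ/ΔP)(P̄/Q̄) = (523/-1.25)(10.32/3239.5).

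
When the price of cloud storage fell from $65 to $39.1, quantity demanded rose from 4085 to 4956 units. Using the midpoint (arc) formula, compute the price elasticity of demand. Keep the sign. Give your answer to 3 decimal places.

-0.387

ΔQ = 4956 − 4085 = 871; ΔP = 39.1 − 65 = -25.9.
Midpoints: P̄ = 52.05, Q̄ = 4520.5.
ε = (ΔQ/ΔP)(P̄/Q̄) = (871/-25.9)(52.05/4520.5).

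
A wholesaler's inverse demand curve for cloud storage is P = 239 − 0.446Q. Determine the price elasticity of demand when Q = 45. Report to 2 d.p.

-10.91

At Q = 45, P = 239 − 0.446(45) = 218.93.
dP/dQ = −0.446, so dQ/dP = 1/(−0.446) = -2.242.
ε = (dQ/dP)(P/Q) = (-2.242)(218.93/45).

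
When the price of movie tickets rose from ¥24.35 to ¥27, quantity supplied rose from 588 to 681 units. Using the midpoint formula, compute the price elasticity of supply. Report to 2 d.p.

1.42

ΔQ = 681 − 588 = 93; ΔP = 27 − 24.35 = 2.65.
Midpoints: P̄ = 25.68, Q̄ = 634.5.
ε_s = (ΔQ/ΔP)(P̄/Q̄) = (93/2.65)(25.68/634.5).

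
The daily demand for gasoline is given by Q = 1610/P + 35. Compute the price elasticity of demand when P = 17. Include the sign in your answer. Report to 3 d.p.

-0.730

At P = 17, Q = 129.706.
dQ/dP = −1610/P² = -5.571.
ε = (dQ/dP)(P/Q) = (-5.571)(17/129.706).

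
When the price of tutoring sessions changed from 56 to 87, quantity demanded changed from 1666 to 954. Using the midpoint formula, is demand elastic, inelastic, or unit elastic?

elastic

Arc ε ≈ -1.254.
|ε| = 1.25 > 1.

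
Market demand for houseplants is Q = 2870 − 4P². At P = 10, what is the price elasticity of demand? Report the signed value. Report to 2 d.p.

-0.32

At P = 10, Q = 2470.
dQ/dP = −8P = -80.
ε = (dQ/dP)(P/Q) = (-80)(10/2470).
|ε| < 1, so demand is inelastic at this price.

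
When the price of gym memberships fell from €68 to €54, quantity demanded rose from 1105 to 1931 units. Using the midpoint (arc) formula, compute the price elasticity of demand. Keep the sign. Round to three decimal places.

ΔQ = 1931 − 1105 = 826; ΔP = 54 − 68 = -14.
Midpoints: P̄ = 61.00, Q̄ = 1518.0.
ε = (ΔQ/ΔP)(P̄/Q̄) = (826/-14)(61.00/1518.0).

-2.371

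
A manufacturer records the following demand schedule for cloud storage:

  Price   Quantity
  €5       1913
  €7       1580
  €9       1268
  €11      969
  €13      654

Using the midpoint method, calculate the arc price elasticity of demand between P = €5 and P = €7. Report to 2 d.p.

-0.57

At P = 5, Q = 1913; at P = 7, Q = 1580.
ΔQ = -333, ΔP = 2. Midpoints: P̄ = 6.00, Q̄ = 1746.5.
ε = (ΔQ/ΔP)(P̄/Q̄) = (-333/2)(6.00/1746.5).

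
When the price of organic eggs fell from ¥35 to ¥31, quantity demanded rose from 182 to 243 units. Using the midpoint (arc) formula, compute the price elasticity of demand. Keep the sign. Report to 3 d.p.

ΔQ = 243 − 182 = 61; ΔP = 31 − 35 = -4.
Midpoints: P̄ = 33.00, Q̄ = 212.5.
ε = (ΔQ/ΔP)(P̄/Q̄) = (61/-4)(33.00/212.5).

-2.368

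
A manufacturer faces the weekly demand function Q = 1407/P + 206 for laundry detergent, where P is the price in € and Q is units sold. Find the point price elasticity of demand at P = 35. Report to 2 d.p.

-0.16

At P = 35, Q = 246.200.
dQ/dP = −1407/P² = -1.149.
ε = (dQ/dP)(P/Q) = (-1.149)(35/246.200).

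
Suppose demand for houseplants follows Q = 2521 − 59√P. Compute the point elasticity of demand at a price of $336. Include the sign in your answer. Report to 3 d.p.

At P = 336, Q = 1439.512.
dQ/dP = −59/(2√P) = -1.609.
ε = (dQ/dP)(P/Q) = (-1.609)(336/1439.512).
|ε| < 1, so demand is inelastic at this price.

-0.376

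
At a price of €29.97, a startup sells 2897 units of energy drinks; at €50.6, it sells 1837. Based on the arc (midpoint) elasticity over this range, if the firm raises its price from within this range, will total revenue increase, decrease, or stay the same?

Arc ε = (-1060/20.63)(40.28/2367.0) ≈ -0.874.
|ε| = 0.87 < 1, so demand is inelastic. A price rise therefore raises total revenue.

increase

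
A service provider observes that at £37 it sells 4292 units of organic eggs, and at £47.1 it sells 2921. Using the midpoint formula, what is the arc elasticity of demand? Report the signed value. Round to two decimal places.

ΔQ = 2921 − 4292 = -1371; ΔP = 47.1 − 37 = 10.1.
Midpoints: P̄ = 42.05, Q̄ = 3606.5.
ε = (ΔQ/ΔP)(P̄/Q̄) = (-1371/10.1)(42.05/3606.5).

-1.58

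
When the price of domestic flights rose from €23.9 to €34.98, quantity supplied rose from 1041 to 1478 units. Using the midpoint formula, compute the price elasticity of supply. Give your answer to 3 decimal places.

0.922

ΔQ = 1478 − 1041 = 437; ΔP = 34.98 − 23.9 = 11.08.
Midpoints: P̄ = 29.44, Q̄ = 1259.5.
ε_s = (ΔQ/ΔP)(P̄/Q̄) = (437/11.08)(29.44/1259.5).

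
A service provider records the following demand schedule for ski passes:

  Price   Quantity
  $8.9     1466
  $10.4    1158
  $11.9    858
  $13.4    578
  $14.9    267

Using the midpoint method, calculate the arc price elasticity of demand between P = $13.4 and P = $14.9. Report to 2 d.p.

At P = 13.4, Q = 578; at P = 14.9, Q = 267.
ΔQ = -311, ΔP = 1.5. Midpoints: P̄ = 14.15, Q̄ = 422.5.
ε = (ΔQ/ΔP)(P̄/Q̄) = (-311/1.5)(14.15/422.5).

-6.94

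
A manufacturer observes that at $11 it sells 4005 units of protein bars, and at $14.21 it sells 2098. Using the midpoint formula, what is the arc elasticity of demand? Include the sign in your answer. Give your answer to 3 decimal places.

-2.454

ΔQ = 2098 − 4005 = -1907; ΔP = 14.21 − 11 = 3.21.
Midpoints: P̄ = 12.61, Q̄ = 3051.5.
ε = (ΔQ/ΔP)(P̄/Q̄) = (-1907/3.21)(12.61/3051.5).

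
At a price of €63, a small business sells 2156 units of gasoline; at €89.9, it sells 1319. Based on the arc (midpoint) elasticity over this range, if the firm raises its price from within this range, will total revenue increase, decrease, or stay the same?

decrease

Arc ε = (-837/26.9)(76.45/1737.5) ≈ -1.369.
|ε| = 1.37 > 1, so demand is elastic. A price rise therefore reduces total revenue.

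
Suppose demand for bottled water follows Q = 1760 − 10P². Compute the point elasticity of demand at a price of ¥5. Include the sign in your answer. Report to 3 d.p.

-0.331

At P = 5, Q = 1510.
dQ/dP = −20P = -100.
ε = (dQ/dP)(P/Q) = (-100)(5/1510).
|ε| < 1, so demand is inelastic at this price.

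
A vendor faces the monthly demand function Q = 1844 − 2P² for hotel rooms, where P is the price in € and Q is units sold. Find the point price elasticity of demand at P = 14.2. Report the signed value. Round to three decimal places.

-0.560

At P = 14.2, Q = 1440.720.
dQ/dP = −4P = -56.800.
ε = (dQ/dP)(P/Q) = (-56.800)(14.2/1440.720).
|ε| < 1, so demand is inelastic at this price.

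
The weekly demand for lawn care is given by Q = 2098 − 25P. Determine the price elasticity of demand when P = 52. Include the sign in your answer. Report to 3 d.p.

-1.629

At P = 52, Q = 798.
dQ/dP = −25.
ε = (dQ/dP)(P/Q) = (-25)(52/798).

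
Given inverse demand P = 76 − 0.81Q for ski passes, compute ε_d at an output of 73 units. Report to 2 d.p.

At Q = 73, P = 76 − 0.81(73) = 16.87.
dP/dQ = −0.81, so dQ/dP = 1/(−0.81) = -1.235.
ε = (dQ/dP)(P/Q) = (-1.235)(16.87/73).

-0.29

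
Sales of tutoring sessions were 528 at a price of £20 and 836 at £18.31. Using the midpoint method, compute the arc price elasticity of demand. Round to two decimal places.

ΔQ = 836 − 528 = 308; ΔP = 18.31 − 20 = -1.69.
Midpoints: P̄ = 19.16, Q̄ = 682.0.
ε = (ΔQ/ΔP)(P̄/Q̄) = (308/-1.69)(19.16/682.0).

-5.12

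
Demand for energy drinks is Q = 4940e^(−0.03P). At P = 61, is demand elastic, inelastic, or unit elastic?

elastic

Q = 792.443, dQ/dP = -23.773.
ε = (dQ/dP)(P/Q) ≈ -1.830.
|ε| = 1.83 > 1.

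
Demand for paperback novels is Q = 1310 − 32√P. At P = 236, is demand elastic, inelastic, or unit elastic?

inelastic

Q = 818.407, dQ/dP = -1.042.
ε = (dQ/dP)(P/Q) ≈ -0.300.
|ε| = 0.30 < 1.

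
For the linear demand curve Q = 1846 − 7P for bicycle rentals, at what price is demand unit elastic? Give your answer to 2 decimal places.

131.86

For linear demand Q = a − bP, ε = −bP/(a − bP). |ε| = 1 when bP = a − bP, i.e. P = a/(2b).
P = 1846/(2·7) = 1846/14 = 131.8571.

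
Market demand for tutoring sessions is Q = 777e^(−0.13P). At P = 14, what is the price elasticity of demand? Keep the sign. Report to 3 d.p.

At P = 14, Q = 125.894.
dQ/dP = −0.13·777e^(−0.13P) = −0.13Q = -16.366.
ε = (dQ/dP)(P/Q) = (-16.366)(14/125.894).

-1.820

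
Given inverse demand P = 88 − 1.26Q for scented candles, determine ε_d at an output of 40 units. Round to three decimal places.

-0.746

At Q = 40, P = 88 − 1.26(40) = 37.60.
dP/dQ = −1.26, so dQ/dP = 1/(−1.26) = -0.794.
ε = (dQ/dP)(P/Q) = (-0.794)(37.60/40).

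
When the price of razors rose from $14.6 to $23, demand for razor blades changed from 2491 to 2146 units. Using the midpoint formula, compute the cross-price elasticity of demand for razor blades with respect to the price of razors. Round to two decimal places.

ΔQ_x = 2146 − 2491 = -345; ΔP_y = 23 − 14.6 = 8.4.
Midpoints: P̄_y = 18.80, Q̄_x = 2318.5.
ε_xy = (ΔQ_x/ΔP_y)(P̄_y/Q̄_x) = (-345/8.4)(18.80/2318.5).

-0.33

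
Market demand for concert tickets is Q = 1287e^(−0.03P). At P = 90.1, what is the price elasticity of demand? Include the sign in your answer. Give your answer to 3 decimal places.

-2.703

At P = 90.1, Q = 86.234.
dQ/dP = −0.03·1287e^(−0.03P) = −0.03Q = -2.587.
ε = (dQ/dP)(P/Q) = (-2.587)(90.1/86.234).
|ε| > 1, so demand is elastic at this price.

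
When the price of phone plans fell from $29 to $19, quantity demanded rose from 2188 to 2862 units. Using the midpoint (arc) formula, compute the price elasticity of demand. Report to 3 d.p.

ΔQ = 2862 − 2188 = 674; ΔP = 19 − 29 = -10.
Midpoints: P̄ = 24.00, Q̄ = 2525.0.
ε = (ΔQ/ΔP)(P̄/Q̄) = (674/-10)(24.00/2525.0).

-0.641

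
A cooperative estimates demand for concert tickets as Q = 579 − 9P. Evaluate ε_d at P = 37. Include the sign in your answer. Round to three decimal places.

-1.354

At P = 37, Q = 246.
dQ/dP = −9.
ε = (dQ/dP)(P/Q) = (-9)(37/246).
|ε| > 1, so demand is elastic at this price.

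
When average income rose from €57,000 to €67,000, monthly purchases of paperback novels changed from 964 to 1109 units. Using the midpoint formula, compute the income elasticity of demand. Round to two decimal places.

0.87

ΔQ = 145, ΔI = 10000. Midpoints: Ī = 62,000, Q̄ = 1036.5.
ε_I = (ΔQ/ΔI)(Ī/Q̄) = (145/10000)(62000/1036.5).
ε_I > 0, so the good is normal.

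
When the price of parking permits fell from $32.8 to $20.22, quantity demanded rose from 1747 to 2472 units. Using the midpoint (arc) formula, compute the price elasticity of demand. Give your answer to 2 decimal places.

-0.72

ΔQ = 2472 − 1747 = 725; ΔP = 20.22 − 32.8 = -12.58.
Midpoints: P̄ = 26.51, Q̄ = 2109.5.
ε = (ΔQ/ΔP)(P̄/Q̄) = (725/-12.58)(26.51/2109.5).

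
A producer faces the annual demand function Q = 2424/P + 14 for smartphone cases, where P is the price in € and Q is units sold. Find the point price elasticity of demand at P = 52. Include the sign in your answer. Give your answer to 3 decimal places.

At P = 52, Q = 60.615.
dQ/dP = −2424/P² = -0.896.
ε = (dQ/dP)(P/Q) = (-0.896)(52/60.615).
|ε| < 1, so demand is inelastic at this price.

-0.769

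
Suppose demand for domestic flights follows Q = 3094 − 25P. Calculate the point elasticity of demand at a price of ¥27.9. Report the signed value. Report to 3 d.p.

-0.291

At P = 27.9, Q = 2396.500.
dQ/dP = −25.
ε = (dQ/dP)(P/Q) = (-25)(27.9/2396.500).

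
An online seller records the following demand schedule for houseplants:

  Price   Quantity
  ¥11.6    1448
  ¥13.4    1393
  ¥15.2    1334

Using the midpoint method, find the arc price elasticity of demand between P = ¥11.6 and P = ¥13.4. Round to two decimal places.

At P = 11.6, Q = 1448; at P = 13.4, Q = 1393.
ΔQ = -55, ΔP = 1.8. Midpoints: P̄ = 12.50, Q̄ = 1420.5.
ε = (ΔQ/ΔP)(P̄/Q̄) = (-55/1.8)(12.50/1420.5).

-0.27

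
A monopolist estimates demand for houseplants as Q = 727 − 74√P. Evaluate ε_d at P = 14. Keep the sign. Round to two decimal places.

At P = 14, Q = 450.117.
dQ/dP = −74/(2√P) = -9.889.
ε = (dQ/dP)(P/Q) = (-9.889)(14/450.117).

-0.31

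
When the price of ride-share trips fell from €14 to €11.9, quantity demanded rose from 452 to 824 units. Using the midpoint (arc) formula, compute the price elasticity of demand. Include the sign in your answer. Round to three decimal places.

-3.596

ΔQ = 824 − 452 = 372; ΔP = 11.9 − 14 = -2.1.
Midpoints: P̄ = 12.95, Q̄ = 638.0.
ε = (ΔQ/ΔP)(P̄/Q̄) = (372/-2.1)(12.95/638.0).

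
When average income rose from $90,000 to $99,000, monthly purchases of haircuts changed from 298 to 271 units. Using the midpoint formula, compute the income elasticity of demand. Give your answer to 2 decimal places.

ΔQ = -27, ΔI = 9000. Midpoints: Ī = 94,500, Q̄ = 284.5.
ε_I = (ΔQ/ΔI)(Ī/Q̄) = (-27/9000)(94500/284.5).

-1.00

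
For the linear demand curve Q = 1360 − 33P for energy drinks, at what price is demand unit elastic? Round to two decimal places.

For linear demand Q = a − bP, ε = −bP/(a − bP). |ε| = 1 when bP = a − bP, i.e. P = a/(2b).
P = 1360/(2·33) = 1360/66 = 20.6061.

20.61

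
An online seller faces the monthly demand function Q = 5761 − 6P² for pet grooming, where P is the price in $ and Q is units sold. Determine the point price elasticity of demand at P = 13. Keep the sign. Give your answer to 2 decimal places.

-0.43

At P = 13, Q = 4747.
dQ/dP = −12P = -156.
ε = (dQ/dP)(P/Q) = (-156)(13/4747).
|ε| < 1, so demand is inelastic at this price.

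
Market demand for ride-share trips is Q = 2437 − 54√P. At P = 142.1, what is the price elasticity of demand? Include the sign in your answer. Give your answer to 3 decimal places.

-0.179

At P = 142.1, Q = 1793.289.
dQ/dP = −54/(2√P) = -2.265.
ε = (dQ/dP)(P/Q) = (-2.265)(142.1/1793.289).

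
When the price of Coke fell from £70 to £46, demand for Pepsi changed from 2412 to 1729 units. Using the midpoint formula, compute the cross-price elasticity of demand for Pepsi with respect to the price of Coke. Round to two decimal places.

ΔQ_x = 1729 − 2412 = -683; ΔP_y = 46 − 70 = -24.
Midpoints: P̄_y = 58.00, Q̄_x = 2070.5.
ε_xy = (ΔQ_x/ΔP_y)(P̄_y/Q̄_x) = (-683/-24)(58.00/2070.5).

0.80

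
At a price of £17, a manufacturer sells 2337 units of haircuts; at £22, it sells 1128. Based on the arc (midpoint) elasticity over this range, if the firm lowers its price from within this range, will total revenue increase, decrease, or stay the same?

Arc ε = (-1209/5)(19.50/1732.5) ≈ -2.722.
|ε| = 2.72 > 1, so demand is elastic. A price cut therefore raises total revenue.

increase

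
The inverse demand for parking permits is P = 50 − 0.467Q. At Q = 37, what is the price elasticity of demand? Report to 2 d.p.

-1.89

At Q = 37, P = 50 − 0.467(37) = 32.72.
dP/dQ = −0.467, so dQ/dP = 1/(−0.467) = -2.141.
ε = (dQ/dP)(P/Q) = (-2.141)(32.72/37).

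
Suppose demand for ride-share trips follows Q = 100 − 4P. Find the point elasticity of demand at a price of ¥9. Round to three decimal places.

-0.563

At P = 9, Q = 64.
dQ/dP = −4.
ε = (dQ/dP)(P/Q) = (-4)(9/64).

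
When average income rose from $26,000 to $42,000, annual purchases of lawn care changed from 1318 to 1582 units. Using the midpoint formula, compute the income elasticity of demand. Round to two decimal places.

ΔQ = 264, ΔI = 16000. Midpoints: Ī = 34,000, Q̄ = 1450.0.
ε_I = (ΔQ/ΔI)(Ī/Q̄) = (264/16000)(34000/1450.0).
ε_I > 0, so the good is normal.

0.39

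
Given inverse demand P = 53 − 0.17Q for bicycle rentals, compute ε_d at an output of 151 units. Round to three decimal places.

-1.065

At Q = 151, P = 53 − 0.17(151) = 27.33.
dP/dQ = −0.17, so dQ/dP = 1/(−0.17) = -5.882.
ε = (dQ/dP)(P/Q) = (-5.882)(27.33/151).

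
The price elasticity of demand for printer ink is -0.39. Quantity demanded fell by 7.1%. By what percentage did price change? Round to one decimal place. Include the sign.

%ΔP ≈ %ΔQ / ε = (-7.1%)/(-0.39) = 18.21%.

18.2%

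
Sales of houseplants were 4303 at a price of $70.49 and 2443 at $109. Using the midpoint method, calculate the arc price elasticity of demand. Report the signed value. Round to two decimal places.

-1.29

ΔQ = 2443 − 4303 = -1860; ΔP = 109 − 70.49 = 38.51.
Midpoints: P̄ = 89.75, Q̄ = 3373.0.
ε = (ΔQ/ΔP)(P̄/Q̄) = (-1860/38.51)(89.75/3373.0).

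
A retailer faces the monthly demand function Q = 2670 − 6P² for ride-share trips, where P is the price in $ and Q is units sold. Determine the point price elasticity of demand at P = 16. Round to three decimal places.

-2.709

At P = 16, Q = 1134.
dQ/dP = −12P = -192.
ε = (dQ/dP)(P/Q) = (-192)(16/1134).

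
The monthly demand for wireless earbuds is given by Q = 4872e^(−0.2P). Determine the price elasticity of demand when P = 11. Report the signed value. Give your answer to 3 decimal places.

-2.200

At P = 11, Q = 539.833.
dQ/dP = −0.2·4872e^(−0.2P) = −0.2Q = -107.967.
ε = (dQ/dP)(P/Q) = (-107.967)(11/539.833).
|ε| > 1, so demand is elastic at this price.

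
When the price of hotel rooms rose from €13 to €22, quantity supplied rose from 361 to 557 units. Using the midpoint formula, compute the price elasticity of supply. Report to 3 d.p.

0.830

ΔQ = 557 − 361 = 196; ΔP = 22 − 13 = 9.
Midpoints: P̄ = 17.50, Q̄ = 459.0.
ε_s = (ΔQ/ΔP)(P̄/Q̄) = (196/9)(17.50/459.0).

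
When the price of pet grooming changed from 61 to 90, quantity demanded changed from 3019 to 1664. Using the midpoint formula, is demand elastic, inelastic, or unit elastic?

Arc ε ≈ -1.507.
|ε| = 1.51 > 1.

elastic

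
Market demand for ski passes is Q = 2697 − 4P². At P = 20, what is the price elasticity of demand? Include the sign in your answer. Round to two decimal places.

At P = 20, Q = 1097.
dQ/dP = −8P = -160.
ε = (dQ/dP)(P/Q) = (-160)(20/1097).
|ε| > 1, so demand is elastic at this price.

-2.92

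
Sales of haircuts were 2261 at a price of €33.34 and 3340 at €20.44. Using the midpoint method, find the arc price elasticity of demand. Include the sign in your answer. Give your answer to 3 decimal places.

-0.803

ΔQ = 3340 − 2261 = 1079; ΔP = 20.44 − 33.34 = -12.9.
Midpoints: P̄ = 26.89, Q̄ = 2800.5.
ε = (ΔQ/ΔP)(P̄/Q̄) = (1079/-12.9)(26.89/2800.5).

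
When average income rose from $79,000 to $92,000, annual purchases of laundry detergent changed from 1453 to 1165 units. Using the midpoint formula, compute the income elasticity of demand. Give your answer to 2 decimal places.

ΔQ = -288, ΔI = 13000. Midpoints: Ī = 85,500, Q̄ = 1309.0.
ε_I = (ΔQ/ΔI)(Ī/Q̄) = (-288/13000)(85500/1309.0).

-1.45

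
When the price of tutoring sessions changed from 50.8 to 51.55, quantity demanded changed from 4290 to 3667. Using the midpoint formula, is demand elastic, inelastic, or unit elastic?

Arc ε ≈ -10.685.
|ε| = 10.68 > 1.

elastic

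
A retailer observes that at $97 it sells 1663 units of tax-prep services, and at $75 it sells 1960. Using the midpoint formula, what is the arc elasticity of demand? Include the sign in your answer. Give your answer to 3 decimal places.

-0.641

ΔQ = 1960 − 1663 = 297; ΔP = 75 − 97 = -22.
Midpoints: P̄ = 86.00, Q̄ = 1811.5.
ε = (ΔQ/ΔP)(P̄/Q̄) = (297/-22)(86.00/1811.5).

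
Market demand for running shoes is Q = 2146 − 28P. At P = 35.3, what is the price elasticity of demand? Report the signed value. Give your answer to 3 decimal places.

At P = 35.3, Q = 1157.600.
dQ/dP = −28.
ε = (dQ/dP)(P/Q) = (-28)(35.3/1157.600).

-0.854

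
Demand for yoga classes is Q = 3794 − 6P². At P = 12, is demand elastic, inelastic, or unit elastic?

Q = 2930, dQ/dP = -144.
ε = (dQ/dP)(P/Q) ≈ -0.590.
|ε| = 0.59 < 1.

inelastic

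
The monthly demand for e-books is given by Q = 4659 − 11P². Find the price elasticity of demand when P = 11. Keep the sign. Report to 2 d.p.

-0.80

At P = 11, Q = 3328.
dQ/dP = −22P = -242.
ε = (dQ/dP)(P/Q) = (-242)(11/3328).
|ε| < 1, so demand is inelastic at this price.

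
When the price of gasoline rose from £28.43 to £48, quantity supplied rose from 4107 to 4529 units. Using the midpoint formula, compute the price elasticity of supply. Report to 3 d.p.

0.191

ΔQ = 4529 − 4107 = 422; ΔP = 48 − 28.43 = 19.57.
Midpoints: P̄ = 38.22, Q̄ = 4318.0.
ε_s = (ΔQ/ΔP)(P̄/Q̄) = (422/19.57)(38.22/4318.0).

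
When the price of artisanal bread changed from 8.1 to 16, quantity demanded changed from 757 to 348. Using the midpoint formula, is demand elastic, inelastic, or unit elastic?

elastic

Arc ε ≈ -1.129.
|ε| = 1.13 > 1.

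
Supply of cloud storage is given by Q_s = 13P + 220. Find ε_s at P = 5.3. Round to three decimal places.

0.238

At P = 5.3, Q_s = 288.90.
dQ_s/dP = 13.
ε_s = (dQ_s/dP)(P/Q_s) = (13)(5.3/288.90).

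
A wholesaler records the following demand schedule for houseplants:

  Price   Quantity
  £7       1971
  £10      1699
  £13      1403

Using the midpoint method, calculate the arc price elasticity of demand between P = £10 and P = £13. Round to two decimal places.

At P = 10, Q = 1699; at P = 13, Q = 1403.
ΔQ = -296, ΔP = 3. Midpoints: P̄ = 11.50, Q̄ = 1551.0.
ε = (ΔQ/ΔP)(P̄/Q̄) = (-296/3)(11.50/1551.0).

-0.73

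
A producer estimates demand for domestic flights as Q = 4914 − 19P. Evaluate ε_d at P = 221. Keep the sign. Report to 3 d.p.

-5.873

At P = 221, Q = 715.
dQ/dP = −19.
ε = (dQ/dP)(P/Q) = (-19)(221/715).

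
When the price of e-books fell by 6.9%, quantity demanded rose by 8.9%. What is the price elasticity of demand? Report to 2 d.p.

-1.29

ε = %ΔQ / %ΔP = (8.9)/(-6.9) = -1.290.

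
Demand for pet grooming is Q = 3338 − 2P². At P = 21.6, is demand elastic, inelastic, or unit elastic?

Q = 2404.880, dQ/dP = -86.400.
ε = (dQ/dP)(P/Q) ≈ -0.776.
|ε| = 0.78 < 1.

inelastic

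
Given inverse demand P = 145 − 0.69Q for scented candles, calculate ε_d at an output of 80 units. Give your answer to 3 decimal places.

At Q = 80, P = 145 − 0.69(80) = 89.80.
dP/dQ = −0.69, so dQ/dP = 1/(−0.69) = -1.449.
ε = (dQ/dP)(P/Q) = (-1.449)(89.80/80).

-1.627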